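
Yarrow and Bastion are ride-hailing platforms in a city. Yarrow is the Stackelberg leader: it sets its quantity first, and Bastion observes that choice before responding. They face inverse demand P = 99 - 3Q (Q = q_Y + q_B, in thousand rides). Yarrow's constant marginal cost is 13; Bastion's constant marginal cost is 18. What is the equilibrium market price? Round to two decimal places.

35.75

Solve by backward induction. Given q_Y, the follower Bastion maximises π_B = (99 - 3q_Y - 3q_B)q_B - 18q_B.
∂π_B/∂q_B = 81 - 3q_Y - 6q_B = 0 gives the reaction function q_B = (81 - 3q_Y)/6.
Yarrow substitutes q_B(q_Y) into its own profit: π_Y = q_Y(99 - 3q_Y - (81 - 3q_Y)/2) - 13q_Y = (117/2 - (3/2)q_Y)q_Y - 13q_Y.
Maximising: ∂π_Y/∂q_Y = 91/2 - 3q_Y = 0, giving q_Y = 91/6.
Then q_B = (81 - 3·(91/6))/6 = 71/12.
Total output Q = 253/12, so price P = 99 - 3·(253/12) = 143/4.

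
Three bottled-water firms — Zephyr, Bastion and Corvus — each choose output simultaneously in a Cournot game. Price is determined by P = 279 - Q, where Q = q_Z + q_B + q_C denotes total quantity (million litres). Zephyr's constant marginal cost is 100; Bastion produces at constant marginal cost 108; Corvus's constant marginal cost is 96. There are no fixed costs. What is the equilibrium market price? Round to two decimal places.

145.75

Zephyr's profit: π_Z = (279 - Q)q_Z - (100q_Z). Setting ∂π_Z/∂q_Z = 0: 179 - 2q_Z - (q_B + q_C) = 0.
Bastion's profit: π_B = (279 - Q)q_B - (108q_B). Setting ∂π_B/∂q_B = 0: 171 - 2q_B - (q_Z + q_C) = 0.
Corvus's profit: π_C = (279 - Q)q_C - (96q_C). Setting ∂π_C/∂q_C = 0: 183 - 2q_C - (q_Z + q_B) = 0.
Adding the 3 conditions: 533 − 2Q − 2Q = 0, i.e. Q = 533/4.
Back-substituting: q_Z = (179 − 533/4) = 183/4, q_B = (171 − 533/4) = 151/4, q_C = (183 − 533/4) = 199/4.
Total output Q = 533/4, so price P = 279 - 533/4 = 583/4.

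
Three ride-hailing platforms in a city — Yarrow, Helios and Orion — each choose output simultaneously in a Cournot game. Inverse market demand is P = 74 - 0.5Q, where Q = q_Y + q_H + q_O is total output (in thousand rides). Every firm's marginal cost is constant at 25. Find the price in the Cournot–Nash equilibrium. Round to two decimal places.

37.25

Each firm earns π_i = (74 - 0.5Q)q_i - 25q_i.
Setting ∂π_i/∂q_i = 0 with rivals' quantities fixed: 49 - q_i - (1/2)·Σ_{j≠i} q_j = 0.
With identical firms every q_j equals q_i, so Σ_{j≠i} q_j = 2q_i and 49 = 2q_i, giving q_i = 49/2.
Total output Q = 147/2, so price P = 74 - (1/2)·(147/2) = 149/4.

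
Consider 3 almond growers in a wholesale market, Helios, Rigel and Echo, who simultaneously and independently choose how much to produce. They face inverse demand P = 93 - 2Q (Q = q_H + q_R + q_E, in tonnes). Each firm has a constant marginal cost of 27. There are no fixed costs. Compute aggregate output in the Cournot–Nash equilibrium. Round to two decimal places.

Each firm earns π_i = (93 - 2Q)q_i - 27q_i.
First-order condition (treating rivals' output as given): 66 - 4q_i - 2·Σ_{j≠i} q_j = 0.
With identical firms every q_j equals q_i, so Σ_{j≠i} q_j = 2q_i and 66 = 8q_i, giving q_i = 33/4.
Total output Q = 33/4 + 33/4 + 33/4 = 99/4.

24.75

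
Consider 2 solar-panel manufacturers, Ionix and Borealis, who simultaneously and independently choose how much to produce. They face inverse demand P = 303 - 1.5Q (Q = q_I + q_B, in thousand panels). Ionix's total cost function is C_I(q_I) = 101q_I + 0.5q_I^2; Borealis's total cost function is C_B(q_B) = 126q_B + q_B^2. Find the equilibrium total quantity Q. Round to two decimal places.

Ionix's profit: π_I = (303 - 1.5Q)q_I - (101q_I + (1/2)q_I²). Setting ∂π_I/∂q_I = 0: 202 - 4q_I - (3/2)(q_B) = 0.
Borealis's first-order condition: 177 - 5q_B - (3/2)(q_I) = 0.
Rearranging gives the reaction functions q_I = (202 - (3/2)q_B)/4 and q_B = (177 - (3/2)q_I)/5.
Solving the pair: q_I = 41.9437, q_B = 1620/71.
Total output Q = 41.9437 + 1620/71 = 64.7606.

64.76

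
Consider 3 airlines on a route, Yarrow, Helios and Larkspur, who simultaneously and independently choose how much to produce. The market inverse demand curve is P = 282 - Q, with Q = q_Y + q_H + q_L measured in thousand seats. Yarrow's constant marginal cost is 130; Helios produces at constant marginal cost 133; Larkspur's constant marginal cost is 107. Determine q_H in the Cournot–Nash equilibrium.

Yarrow's profit: π_Y = (282 - Q)q_Y - (130q_Y). Setting ∂π_Y/∂q_Y = 0: 152 - 2q_Y - (q_H + q_L) = 0.
Helios's first-order condition: 149 - 2q_H - (q_Y + q_L) = 0.
Larkspur's profit: π_L = (282 - Q)q_L - (107q_L). Setting ∂π_L/∂q_L = 0: 175 - 2q_L - (q_Y + q_H) = 0.
Summing all 3 equations gives 476 − 4Q = 0, hence Q = 119.
Back-substituting: q_Y = (152 − 119) = 33, q_H = (149 − 119) = 30, q_L = (175 − 119) = 56.

30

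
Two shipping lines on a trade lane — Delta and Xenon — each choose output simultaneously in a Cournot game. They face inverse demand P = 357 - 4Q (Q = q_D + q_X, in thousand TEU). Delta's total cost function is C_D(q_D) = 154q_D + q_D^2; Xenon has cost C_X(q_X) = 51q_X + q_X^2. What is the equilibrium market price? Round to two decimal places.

211.57

Delta's profit: π_D = (357 - 4Q)q_D - (154q_D + q_D²). Setting ∂π_D/∂q_D = 0: 203 - 10q_D - 4(q_X) = 0.
Xenon's first-order condition: 306 - 10q_X - 4(q_D) = 0.
Best responses: q_D = (203 - 4q_X)/10, q_X = (306 - 4q_D)/10.
Substituting one into the other gives q_D = 403/42 and q_X = 562/21.
Total output Q = 509/14, so price P = 357 - 4·(509/14) = 1481/7.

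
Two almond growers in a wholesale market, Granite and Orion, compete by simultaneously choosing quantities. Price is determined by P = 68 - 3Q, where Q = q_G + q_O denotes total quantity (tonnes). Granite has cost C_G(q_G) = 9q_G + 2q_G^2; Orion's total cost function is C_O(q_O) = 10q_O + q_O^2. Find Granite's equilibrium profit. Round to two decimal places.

88.08

Granite's profit: π_G = (68 - 3Q)q_G - (9q_G + 2q_G²). Setting ∂π_G/∂q_G = 0: 59 - 10q_G - 3(q_O) = 0.
Orion's profit: π_O = (68 - 3Q)q_O - (10q_O + q_O²). Setting ∂π_O/∂q_O = 0: 58 - 8q_O - 3(q_G) = 0.
Rearranging gives the reaction functions q_G = (59 - 3q_O)/10 and q_O = (58 - 3q_G)/8.
Substituting one into the other gives q_G = 298/71 and q_O = 403/71.
Price P = 68 - 3·(701/71) = 38.3803.
Granite's profit: 38.3803·(298/71) - 9·(298/71) - 2(298/71)² = 88.0817.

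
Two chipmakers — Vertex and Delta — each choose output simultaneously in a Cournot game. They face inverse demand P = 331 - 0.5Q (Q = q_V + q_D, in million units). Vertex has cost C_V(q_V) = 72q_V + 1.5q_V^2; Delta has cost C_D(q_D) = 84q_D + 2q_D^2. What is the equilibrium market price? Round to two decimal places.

Vertex's profit: π_V = (331 - 0.5Q)q_V - (72q_V + (3/2)q_V²). Setting ∂π_V/∂q_V = 0: 259 - 4q_V - (1/2)(q_D) = 0.
Delta's profit: π_D = (331 - 0.5Q)q_D - (84q_D + 2q_D²). Setting ∂π_D/∂q_D = 0: 247 - 5q_D - (1/2)(q_V) = 0.
Best responses: q_V = (259 - (1/2)q_D)/4, q_D = (247 - (1/2)q_V)/5.
Solving the pair: q_V = 59.3165, q_D = 43.4684.
Total output Q = 102.7848, so price P = 331 - (1/2)·102.7848 = 279.6076.

279.61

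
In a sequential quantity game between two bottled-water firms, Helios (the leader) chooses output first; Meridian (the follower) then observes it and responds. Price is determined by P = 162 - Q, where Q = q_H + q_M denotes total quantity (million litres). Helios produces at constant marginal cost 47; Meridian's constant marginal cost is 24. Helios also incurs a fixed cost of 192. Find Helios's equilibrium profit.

866

The follower Meridian best-responds to any q_H: π_M = (162 - Q)q_M - 24q_M.
Setting the follower's marginal profit to zero, 138 - q_H - 2q_M = 0, i.e. q_M = (138 - q_H)/2.
The leader anticipates this reaction. Substituting into P = 162 - Q gives P = 93 - (1/2)q_H, so π_H = (93 - (1/2)q_H)q_H - 47q_H.
Maximising: ∂π_H/∂q_H = 46 - q_H = 0, giving q_H = 46.
Then q_M = (138 - 46)/2 = 46.
Price P = 162 - 92 = 70.
Helios's profit: (70 - 47)·46 - 192 = 866.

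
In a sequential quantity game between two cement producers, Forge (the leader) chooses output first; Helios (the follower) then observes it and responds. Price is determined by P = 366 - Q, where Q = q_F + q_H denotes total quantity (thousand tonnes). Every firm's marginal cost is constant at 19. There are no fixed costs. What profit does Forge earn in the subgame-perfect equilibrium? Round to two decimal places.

Solve by backward induction. Given q_F, the follower Helios maximises π_H = (366 - q_F - q_H)q_H - 19q_H.
Setting the follower's marginal profit to zero, 347 - q_F - 2q_H = 0, i.e. q_H = (347 - q_F)/2.
Forge substitutes q_H(q_F) into its own profit: π_F = q_F(366 - q_F - (347 - q_F)/2) - 19q_F = (385/2 - (1/2)q_F)q_F - 19q_F.
The leader's first-order condition 347/2 - q_F = 0 yields q_F = 347/2.
Then q_H = (347 - 347/2)/2 = 347/4.
Price P = 366 - 1041/4 = 423/4.
Forge's profit: (423/4 - 19)·(347/2) = 15051.1250.

15051.13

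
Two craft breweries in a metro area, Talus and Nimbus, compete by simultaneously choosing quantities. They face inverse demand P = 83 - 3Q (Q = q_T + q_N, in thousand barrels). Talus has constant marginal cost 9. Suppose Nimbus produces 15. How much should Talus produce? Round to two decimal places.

4.83

With the rival's output fixed at 15, Talus's profit is π_T = (83 - 3·15 - 3q_T)q_T - (9q_T) = (38 - 3q_T)q_T - (9q_T).
∂π_T/∂q_T = 29 - 6q_T = 0, so q_T = 29/6.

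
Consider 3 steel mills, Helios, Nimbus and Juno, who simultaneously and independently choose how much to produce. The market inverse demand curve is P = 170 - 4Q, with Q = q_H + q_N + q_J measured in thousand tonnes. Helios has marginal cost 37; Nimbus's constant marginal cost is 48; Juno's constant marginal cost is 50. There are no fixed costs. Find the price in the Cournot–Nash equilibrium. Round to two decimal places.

Helios's profit: π_H = (170 - 4Q)q_H - (37q_H). Setting ∂π_H/∂q_H = 0: 133 - 8q_H - 4(q_N + q_J) = 0.
Nimbus's first-order condition: 122 - 8q_N - 4(q_H + q_J) = 0.
Juno's first-order condition: 120 - 8q_J - 4(q_H + q_N) = 0.
Summing all 3 equations gives 375 − 16Q = 0, hence Q = 375/16.
Back-substituting: q_H = (133 − 375/4)/4 = 157/16, q_N = (122 − 375/4)/4 = 113/16, q_J = (120 − 375/4)/4 = 105/16.
Total output Q = 375/16, so price P = 170 - 4·(375/16) = 305/4.

76.25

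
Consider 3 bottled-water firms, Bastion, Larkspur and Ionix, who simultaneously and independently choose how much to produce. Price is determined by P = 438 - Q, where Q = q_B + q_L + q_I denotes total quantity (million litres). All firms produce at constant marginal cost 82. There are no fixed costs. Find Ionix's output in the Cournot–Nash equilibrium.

A representative firm's profit is π_i = q_i(438 - Q) - 82q_i.
First-order condition (treating rivals' output as given): 356 - 2q_i - Σ_{j≠i} q_j = 0.
With identical firms every q_j equals q_i, so Σ_{j≠i} q_j = 2q_i and 356 = 4q_i, giving q_i = 89.

89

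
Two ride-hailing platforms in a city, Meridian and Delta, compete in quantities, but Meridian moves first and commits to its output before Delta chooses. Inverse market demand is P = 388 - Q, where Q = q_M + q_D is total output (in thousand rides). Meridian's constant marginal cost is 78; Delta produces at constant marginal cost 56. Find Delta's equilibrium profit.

Solve by backward induction. Given q_M, the follower Delta maximises π_D = (388 - q_M - q_D)q_D - 56q_D.
Follower FOC: 332 - q_M - 2q_D = 0, so q_D(q_M) = (332 - q_M)/2.
Meridian substitutes q_D(q_M) into its own profit: π_M = q_M(388 - q_M - (332 - q_M)/2) - 78q_M = (222 - (1/2)q_M)q_M - 78q_M.
The leader's first-order condition 144 - q_M = 0 yields q_M = 144.
Then q_D = (332 - 144)/2 = 94.
Price P = 388 - 238 = 150.
Delta's profit: (150 - 56)·94 = 8836.

8836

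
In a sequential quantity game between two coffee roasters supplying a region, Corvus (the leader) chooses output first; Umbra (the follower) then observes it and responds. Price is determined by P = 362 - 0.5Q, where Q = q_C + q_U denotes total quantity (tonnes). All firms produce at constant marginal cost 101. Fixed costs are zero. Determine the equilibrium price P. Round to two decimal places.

Solve by backward induction. Given q_C, the follower Umbra maximises π_U = (362 - (1/2)q_C - (1/2)q_U)q_U - 101q_U.
Setting the follower's marginal profit to zero, 261 - (1/2)q_C - q_U = 0, i.e. q_U = (261 - (1/2)q_C).
Corvus substitutes q_U(q_C) into its own profit: π_C = q_C(362 - (1/2)q_C - (261 - (1/2)q_C)/2) - 101q_C = (463/2 - (1/4)q_C)q_C - 101q_C.
Maximising: ∂π_C/∂q_C = 261/2 - (1/2)q_C = 0, giving q_C = 261.
Then q_U = (261 - (1/2)·261) = 261/2.
Total output Q = 783/2, so price P = 362 - (1/2)·(783/2) = 665/4.

166.25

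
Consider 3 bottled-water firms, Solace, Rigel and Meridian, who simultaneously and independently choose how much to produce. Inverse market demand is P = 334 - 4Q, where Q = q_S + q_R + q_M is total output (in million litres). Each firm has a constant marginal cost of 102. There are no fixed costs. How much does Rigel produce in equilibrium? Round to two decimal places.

A representative firm's profit is π_i = q_i(334 - 4Q) - 102q_i.
First-order condition (treating rivals' output as given): 232 - 8q_i - 4·Σ_{j≠i} q_j = 0.
By symmetry each firm produces the same amount; substituting Σ_{j≠i} q_j = 2q_i yields q_i = 232/16 = 29/2.

14.50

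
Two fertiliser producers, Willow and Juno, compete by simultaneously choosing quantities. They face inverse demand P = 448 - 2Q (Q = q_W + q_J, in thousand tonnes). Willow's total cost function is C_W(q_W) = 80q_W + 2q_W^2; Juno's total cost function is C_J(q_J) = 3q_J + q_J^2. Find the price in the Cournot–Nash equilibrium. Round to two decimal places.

259.73

Willow's profit: π_W = (448 - 2Q)q_W - (80q_W + 2q_W²). Setting ∂π_W/∂q_W = 0: 368 - 8q_W - 2(q_J) = 0.
Juno's profit: π_J = (448 - 2Q)q_J - (3q_J + q_J²). Setting ∂π_J/∂q_J = 0: 445 - 6q_J - 2(q_W) = 0.
Best responses: q_W = (368 - 2q_J)/8, q_J = (445 - 2q_W)/6.
Solving the pair: q_W = 659/22, q_J = 706/11.
Total output Q = 94.1364, so price P = 448 - 2·94.1364 = 259.7273.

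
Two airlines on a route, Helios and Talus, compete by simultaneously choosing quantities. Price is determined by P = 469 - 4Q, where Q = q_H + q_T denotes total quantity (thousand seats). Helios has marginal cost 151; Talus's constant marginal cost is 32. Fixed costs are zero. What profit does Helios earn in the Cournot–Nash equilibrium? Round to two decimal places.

1100.03

Helios's profit: π_H = (469 - 4Q)q_H - (151q_H). Setting ∂π_H/∂q_H = 0: 318 - 8q_H - 4(q_T) = 0.
Talus's profit: π_T = (469 - 4Q)q_T - (32q_T). Setting ∂π_T/∂q_T = 0: 437 - 8q_T - 4(q_H) = 0.
Rearranging gives the reaction functions q_H = (318 - 4q_T)/8 and q_T = (437 - 4q_H)/8.
Solving the pair: q_H = 199/12, q_T = 139/3.
Price P = 469 - 4·(755/12) = 652/3.
Helios's profit: (652/3 - 151)·(199/12) = 1100.0278.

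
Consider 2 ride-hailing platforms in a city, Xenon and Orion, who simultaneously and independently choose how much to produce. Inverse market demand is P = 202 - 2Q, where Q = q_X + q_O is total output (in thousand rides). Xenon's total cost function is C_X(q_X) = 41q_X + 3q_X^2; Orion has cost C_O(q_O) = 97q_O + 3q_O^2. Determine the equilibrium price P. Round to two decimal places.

Xenon's profit: π_X = (202 - 2Q)q_X - (41q_X + 3q_X²). Setting ∂π_X/∂q_X = 0: 161 - 10q_X - 2(q_O) = 0.
Orion's profit: π_O = (202 - 2Q)q_O - (97q_O + 3q_O²). Setting ∂π_O/∂q_O = 0: 105 - 10q_O - 2(q_X) = 0.
Rearranging gives the reaction functions q_X = (161 - 2q_O)/10 and q_O = (105 - 2q_X)/10.
Solving the pair: q_X = 175/12, q_O = 91/12.
Total output Q = 133/6, so price P = 202 - 2·(133/6) = 473/3.

157.67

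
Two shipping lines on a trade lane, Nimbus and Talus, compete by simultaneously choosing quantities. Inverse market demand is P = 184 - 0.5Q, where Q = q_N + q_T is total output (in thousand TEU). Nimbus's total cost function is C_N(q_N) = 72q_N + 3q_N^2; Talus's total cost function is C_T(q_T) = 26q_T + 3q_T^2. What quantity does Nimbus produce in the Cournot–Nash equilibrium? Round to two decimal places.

14.46

Nimbus's profit: π_N = (184 - 0.5Q)q_N - (72q_N + 3q_N²). Setting ∂π_N/∂q_N = 0: 112 - 7q_N - (1/2)(q_T) = 0.
Talus's first-order condition: 158 - 7q_T - (1/2)(q_N) = 0.
So q_N = (112 - (1/2)q_T)/7 and q_T = (158 - (1/2)q_N)/7.
Solving the pair: q_N = 188/13, q_T = 280/13.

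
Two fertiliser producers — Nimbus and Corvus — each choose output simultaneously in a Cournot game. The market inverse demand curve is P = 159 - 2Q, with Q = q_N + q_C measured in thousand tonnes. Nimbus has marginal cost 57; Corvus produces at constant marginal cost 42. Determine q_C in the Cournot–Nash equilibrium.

22

Nimbus's profit: π_N = (159 - 2Q)q_N - (57q_N). Setting ∂π_N/∂q_N = 0: 102 - 4q_N - 2(q_C) = 0.
Corvus's profit: π_C = (159 - 2Q)q_C - (42q_C). Setting ∂π_C/∂q_C = 0: 117 - 4q_C - 2(q_N) = 0.
So q_N = (102 - 2q_C)/4 and q_C = (117 - 2q_N)/4.
Substituting one into the other gives q_N = 29/2 and q_C = 22.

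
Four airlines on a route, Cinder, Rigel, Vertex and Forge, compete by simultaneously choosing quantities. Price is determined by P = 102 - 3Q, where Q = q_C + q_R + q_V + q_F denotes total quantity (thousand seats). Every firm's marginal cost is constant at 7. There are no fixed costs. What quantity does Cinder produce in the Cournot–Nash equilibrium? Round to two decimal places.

6.33

A representative firm's profit is π_i = q_i(102 - 3Q) - 7q_i.
Setting ∂π_i/∂q_i = 0 with rivals' quantities fixed: 95 - 6q_i - 3·Σ_{j≠i} q_j = 0.
By symmetry each firm produces the same amount; substituting Σ_{j≠i} q_j = 3q_i yields q_i = 95/15 = 19/3.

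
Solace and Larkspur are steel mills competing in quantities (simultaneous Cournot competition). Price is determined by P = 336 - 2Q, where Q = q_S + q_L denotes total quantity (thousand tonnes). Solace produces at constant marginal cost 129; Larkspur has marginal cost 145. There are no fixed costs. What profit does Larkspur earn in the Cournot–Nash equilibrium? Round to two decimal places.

1701.39

Solace's profit: π_S = (336 - 2Q)q_S - (129q_S). Setting ∂π_S/∂q_S = 0: 207 - 4q_S - 2(q_L) = 0.
Larkspur's profit: π_L = (336 - 2Q)q_L - (145q_L). Setting ∂π_L/∂q_L = 0: 191 - 4q_L - 2(q_S) = 0.
Best responses: q_S = (207 - 2q_L)/4, q_L = (191 - 2q_S)/4.
Substituting one into the other gives q_S = 223/6 and q_L = 175/6.
Price P = 336 - 2·(199/3) = 610/3.
Larkspur's profit: (610/3 - 145)·(175/6) = 1701.3889.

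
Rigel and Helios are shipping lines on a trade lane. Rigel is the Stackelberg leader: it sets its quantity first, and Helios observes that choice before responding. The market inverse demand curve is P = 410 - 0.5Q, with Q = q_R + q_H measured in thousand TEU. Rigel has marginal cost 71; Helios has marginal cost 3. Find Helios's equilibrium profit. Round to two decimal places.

Solve by backward induction. Given q_R, the follower Helios maximises π_H = (410 - (1/2)q_R - (1/2)q_H)q_H - 3q_H.
∂π_H/∂q_H = 407 - (1/2)q_R - q_H = 0 gives the reaction function q_H = (407 - (1/2)q_R).
Rigel substitutes q_H(q_R) into its own profit: π_R = q_R(410 - (1/2)q_R - (407 - (1/2)q_R)/2) - 71q_R = (413/2 - (1/4)q_R)q_R - 71q_R.
Maximising: ∂π_R/∂q_R = 271/2 - (1/2)q_R = 0, giving q_R = 271.
Then q_H = (407 - (1/2)·271) = 543/2.
Price P = 410 - (1/2)·(1085/2) = 555/4.
Helios's profit: (555/4 - 3)·(543/2) = 36856.1250.

36856.13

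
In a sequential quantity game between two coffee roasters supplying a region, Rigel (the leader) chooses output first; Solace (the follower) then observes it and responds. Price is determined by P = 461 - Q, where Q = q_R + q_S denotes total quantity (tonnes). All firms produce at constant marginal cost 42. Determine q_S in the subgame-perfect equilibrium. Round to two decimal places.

104.75

Solve by backward induction. Given q_R, the follower Solace maximises π_S = (461 - q_R - q_S)q_S - 42q_S.
Follower FOC: 419 - q_R - 2q_S = 0, so q_S(q_R) = (419 - q_R)/2.
The leader anticipates this reaction. Substituting into P = 461 - Q gives P = 503/2 - (1/2)q_R, so π_R = (503/2 - (1/2)q_R)q_R - 42q_R.
Leader FOC: 419/2 - q_R = 0, so q_R = 419/2.
Then q_S = (419 - 419/2)/2 = 419/4.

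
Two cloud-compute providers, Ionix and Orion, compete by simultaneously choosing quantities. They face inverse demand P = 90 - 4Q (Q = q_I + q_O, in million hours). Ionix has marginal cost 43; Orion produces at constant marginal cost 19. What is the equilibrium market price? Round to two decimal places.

Ionix's profit: π_I = (90 - 4Q)q_I - (43q_I). Setting ∂π_I/∂q_I = 0: 47 - 8q_I - 4(q_O) = 0.
Orion's first-order condition: 71 - 8q_O - 4(q_I) = 0.
Rearranging gives the reaction functions q_I = (47 - 4q_O)/8 and q_O = (71 - 4q_I)/8.
Solving the pair: q_I = 23/12, q_O = 95/12.
Total output Q = 59/6, so price P = 90 - 4·(59/6) = 152/3.

50.67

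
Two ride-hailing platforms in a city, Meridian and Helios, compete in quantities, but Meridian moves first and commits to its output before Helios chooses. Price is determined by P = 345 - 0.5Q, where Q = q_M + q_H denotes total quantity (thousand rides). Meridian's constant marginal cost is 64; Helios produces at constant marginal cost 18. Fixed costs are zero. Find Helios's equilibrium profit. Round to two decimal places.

Solve by backward induction. Given q_M, the follower Helios maximises π_H = (345 - (1/2)q_M - (1/2)q_H)q_H - 18q_H.
Setting the follower's marginal profit to zero, 327 - (1/2)q_M - q_H = 0, i.e. q_H = (327 - (1/2)q_M).
The leader anticipates this reaction. Substituting into P = 345 - 0.5Q gives P = 363/2 - (1/4)q_M, so π_M = (363/2 - (1/4)q_M)q_M - 64q_M.
The leader's first-order condition 235/2 - (1/2)q_M = 0 yields q_M = 235.
Then q_H = (327 - (1/2)·235) = 419/2.
Price P = 345 - (1/2)·(889/2) = 491/4.
Helios's profit: (491/4 - 18)·(419/2) = 21945.1250.

21945.13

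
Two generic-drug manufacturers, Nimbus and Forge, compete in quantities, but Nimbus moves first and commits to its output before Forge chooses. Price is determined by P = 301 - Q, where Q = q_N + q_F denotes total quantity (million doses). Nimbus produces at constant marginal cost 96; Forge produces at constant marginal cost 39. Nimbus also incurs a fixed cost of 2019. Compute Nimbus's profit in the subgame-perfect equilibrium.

719

Solve by backward induction. Given q_N, the follower Forge maximises π_F = (301 - q_N - q_F)q_F - 39q_F.
∂π_F/∂q_F = 262 - q_N - 2q_F = 0 gives the reaction function q_F = (262 - q_N)/2.
The leader anticipates this reaction. Substituting into P = 301 - Q gives P = 170 - (1/2)q_N, so π_N = (170 - (1/2)q_N)q_N - 96q_N.
Leader FOC: 74 - q_N = 0, so q_N = 74.
Then q_F = (262 - 74)/2 = 94.
Price P = 301 - 168 = 133.
Nimbus's profit: (133 - 96)·74 - 2019 = 719.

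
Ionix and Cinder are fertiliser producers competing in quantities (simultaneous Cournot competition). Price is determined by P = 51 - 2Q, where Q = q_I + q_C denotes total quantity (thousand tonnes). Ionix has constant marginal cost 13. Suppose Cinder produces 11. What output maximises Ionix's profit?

4

With the rival's output fixed at 11, Ionix's profit is π_I = (51 - 2·11 - 2q_I)q_I - (13q_I) = (29 - 2q_I)q_I - (13q_I).
∂π_I/∂q_I = 16 - 4q_I = 0, so q_I = 4.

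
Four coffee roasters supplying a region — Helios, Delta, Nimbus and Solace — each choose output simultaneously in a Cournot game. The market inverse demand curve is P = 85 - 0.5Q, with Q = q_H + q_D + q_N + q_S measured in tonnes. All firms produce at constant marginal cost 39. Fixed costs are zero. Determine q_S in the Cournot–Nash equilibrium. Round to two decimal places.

Each firm earns π_i = (85 - 0.5Q)q_i - 39q_i.
Setting ∂π_i/∂q_i = 0 with rivals' quantities fixed: 46 - q_i - (1/2)·Σ_{j≠i} q_j = 0.
With identical firms every q_j equals q_i, so Σ_{j≠i} q_j = 3q_i and 46 = (5/2)q_i, giving q_i = 92/5.

18.40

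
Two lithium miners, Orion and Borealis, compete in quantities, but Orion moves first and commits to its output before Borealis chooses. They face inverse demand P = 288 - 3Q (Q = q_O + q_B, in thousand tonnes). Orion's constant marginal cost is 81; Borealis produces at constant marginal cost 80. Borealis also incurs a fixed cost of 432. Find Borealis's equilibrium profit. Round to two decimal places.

486.75

The follower Borealis best-responds to any q_O: π_B = (288 - 3Q)q_B - 80q_B.
Setting the follower's marginal profit to zero, 208 - 3q_O - 6q_B = 0, i.e. q_B = (208 - 3q_O)/6.
Orion substitutes q_B(q_O) into its own profit: π_O = q_O(288 - 3q_O - (208 - 3q_O)/2) - 81q_O = (184 - (3/2)q_O)q_O - 81q_O.
Maximising: ∂π_O/∂q_O = 103 - 3q_O = 0, giving q_O = 103/3.
Then q_B = (208 - 3·(103/3))/6 = 35/2.
Price P = 288 - 3·(311/6) = 265/2.
Borealis's profit: (265/2 - 80)·(35/2) - 432 = 1947/4.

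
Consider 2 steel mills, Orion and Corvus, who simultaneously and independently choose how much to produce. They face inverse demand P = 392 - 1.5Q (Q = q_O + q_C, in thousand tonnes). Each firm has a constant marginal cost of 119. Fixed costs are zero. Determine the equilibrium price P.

A representative firm's profit is π_i = q_i(392 - 1.5Q) - 119q_i.
Setting ∂π_i/∂q_i = 0 with rivals' quantities fixed: 273 - 3q_i - (3/2)q_j = 0.
By symmetry each firm produces the same amount; substituting q_j = q_i yields q_i = 273/(9/2) = 182/3.
Total output Q = 364/3, so price P = 392 - (3/2)·(364/3) = 210.

210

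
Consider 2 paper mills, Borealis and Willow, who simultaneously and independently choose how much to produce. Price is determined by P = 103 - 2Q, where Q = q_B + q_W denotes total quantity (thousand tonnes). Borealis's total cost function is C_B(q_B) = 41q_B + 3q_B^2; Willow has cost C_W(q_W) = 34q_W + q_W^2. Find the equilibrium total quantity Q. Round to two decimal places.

Borealis's profit: π_B = (103 - 2Q)q_B - (41q_B + 3q_B²). Setting ∂π_B/∂q_B = 0: 62 - 10q_B - 2(q_W) = 0.
Willow's profit: π_W = (103 - 2Q)q_W - (34q_W + q_W²). Setting ∂π_W/∂q_W = 0: 69 - 6q_W - 2(q_B) = 0.
So q_B = (62 - 2q_W)/10 and q_W = (69 - 2q_B)/6.
Substituting one into the other gives q_B = 117/28 and q_W = 283/28.
Total output Q = 117/28 + 283/28 = 100/7.

14.29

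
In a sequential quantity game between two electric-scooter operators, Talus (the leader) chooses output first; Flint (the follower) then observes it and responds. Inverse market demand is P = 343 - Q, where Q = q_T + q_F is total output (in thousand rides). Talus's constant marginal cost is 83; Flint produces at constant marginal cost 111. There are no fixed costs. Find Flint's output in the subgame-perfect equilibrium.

44

Solve by backward induction. Given q_T, the follower Flint maximises π_F = (343 - q_T - q_F)q_F - 111q_F.
Follower FOC: 232 - q_T - 2q_F = 0, so q_F(q_T) = (232 - q_T)/2.
Talus substitutes q_F(q_T) into its own profit: π_T = q_T(343 - q_T - (232 - q_T)/2) - 83q_T = (227 - (1/2)q_T)q_T - 83q_T.
Maximising: ∂π_T/∂q_T = 144 - q_T = 0, giving q_T = 144.
Then q_F = (232 - 144)/2 = 44.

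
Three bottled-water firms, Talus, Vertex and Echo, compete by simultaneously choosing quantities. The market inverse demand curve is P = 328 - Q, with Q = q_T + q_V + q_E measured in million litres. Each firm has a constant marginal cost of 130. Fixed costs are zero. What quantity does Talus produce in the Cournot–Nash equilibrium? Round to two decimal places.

49.50

Each firm earns π_i = (328 - Q)q_i - 130q_i.
Setting ∂π_i/∂q_i = 0 with rivals' quantities fixed: 198 - 2q_i - Σ_{j≠i} q_j = 0.
By symmetry each firm produces the same amount; substituting Σ_{j≠i} q_j = 2q_i yields q_i = 198/4 = 99/2.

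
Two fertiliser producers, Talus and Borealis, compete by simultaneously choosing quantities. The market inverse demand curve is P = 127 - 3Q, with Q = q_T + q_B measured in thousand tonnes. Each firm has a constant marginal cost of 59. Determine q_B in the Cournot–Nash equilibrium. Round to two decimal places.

7.56

Each firm earns π_i = (127 - 3Q)q_i - 59q_i.
First-order condition (treating rivals' output as given): 68 - 6q_i - 3q_j = 0.
With identical firms every q_j equals q_i, so q_j = q_i and 68 = 9q_i, giving q_i = 68/9.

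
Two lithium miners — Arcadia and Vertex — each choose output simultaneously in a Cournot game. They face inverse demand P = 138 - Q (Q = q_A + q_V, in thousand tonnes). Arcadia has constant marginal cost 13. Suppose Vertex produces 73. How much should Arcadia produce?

26

With the rival's output fixed at 73, Arcadia's profit is π_A = (138 - 73 - q_A)q_A - (13q_A) = (65 - q_A)q_A - (13q_A).
∂π_A/∂q_A = 52 - 2q_A = 0, so q_A = 26.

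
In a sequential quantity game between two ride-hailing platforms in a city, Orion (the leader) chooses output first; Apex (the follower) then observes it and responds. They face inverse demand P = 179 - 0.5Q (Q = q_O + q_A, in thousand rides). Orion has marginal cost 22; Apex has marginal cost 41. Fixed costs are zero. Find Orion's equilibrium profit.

7744

The follower Apex best-responds to any q_O: π_A = (179 - 0.5Q)q_A - 41q_A.
∂π_A/∂q_A = 138 - (1/2)q_O - q_A = 0 gives the reaction function q_A = (138 - (1/2)q_O).
The leader anticipates this reaction. Substituting into P = 179 - 0.5Q gives P = 110 - (1/4)q_O, so π_O = (110 - (1/4)q_O)q_O - 22q_O.
Leader FOC: 88 - (1/2)q_O = 0, so q_O = 176.
Then q_A = (138 - (1/2)·176) = 50.
Price P = 179 - (1/2)·226 = 66.
Orion's profit: (66 - 22)·176 = 7744.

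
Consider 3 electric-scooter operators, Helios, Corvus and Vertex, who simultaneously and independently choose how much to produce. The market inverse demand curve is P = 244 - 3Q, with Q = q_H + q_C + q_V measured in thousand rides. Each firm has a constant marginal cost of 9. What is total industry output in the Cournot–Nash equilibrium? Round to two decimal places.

A representative firm's profit is π_i = q_i(244 - 3Q) - 9q_i.
First-order condition (treating rivals' output as given): 235 - 6q_i - 3·Σ_{j≠i} q_j = 0.
With identical firms every q_j equals q_i, so Σ_{j≠i} q_j = 2q_i and 235 = 12q_i, giving q_i = 235/12.
Total output Q = 235/12 + 235/12 + 235/12 = 235/4.

58.75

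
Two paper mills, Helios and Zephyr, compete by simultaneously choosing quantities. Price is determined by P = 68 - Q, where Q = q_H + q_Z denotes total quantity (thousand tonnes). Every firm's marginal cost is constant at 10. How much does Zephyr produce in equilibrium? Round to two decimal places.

A representative firm's profit is π_i = q_i(68 - Q) - 10q_i.
First-order condition (treating rivals' output as given): 58 - 2q_i - q_j = 0.
With identical firms every q_j equals q_i, so q_j = q_i and 58 = 3q_i, giving q_i = 58/3.

19.33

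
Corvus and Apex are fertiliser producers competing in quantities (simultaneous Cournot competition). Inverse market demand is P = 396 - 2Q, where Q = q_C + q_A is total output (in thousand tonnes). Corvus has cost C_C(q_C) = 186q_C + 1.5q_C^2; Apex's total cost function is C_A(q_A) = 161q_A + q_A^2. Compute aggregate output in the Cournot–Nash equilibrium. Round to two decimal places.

53.03

Corvus's profit: π_C = (396 - 2Q)q_C - (186q_C + (3/2)q_C²). Setting ∂π_C/∂q_C = 0: 210 - 7q_C - 2(q_A) = 0.
Apex's profit: π_A = (396 - 2Q)q_A - (161q_A + q_A²). Setting ∂π_A/∂q_A = 0: 235 - 6q_A - 2(q_C) = 0.
Best responses: q_C = (210 - 2q_A)/7, q_A = (235 - 2q_C)/6.
Substituting one into the other gives q_C = 395/19 and q_A = 1225/38.
Total output Q = 395/19 + 1225/38 = 53.0263.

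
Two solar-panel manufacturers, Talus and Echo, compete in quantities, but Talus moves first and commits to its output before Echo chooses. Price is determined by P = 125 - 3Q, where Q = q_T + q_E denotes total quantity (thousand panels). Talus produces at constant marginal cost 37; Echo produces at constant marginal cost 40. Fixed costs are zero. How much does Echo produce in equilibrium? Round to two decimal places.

Solve by backward induction. Given q_T, the follower Echo maximises π_E = (125 - 3q_T - 3q_E)q_E - 40q_E.
Follower FOC: 85 - 3q_T - 6q_E = 0, so q_E(q_T) = (85 - 3q_T)/6.
The leader anticipates this reaction. Substituting into P = 125 - 3Q gives P = 165/2 - (3/2)q_T, so π_T = (165/2 - (3/2)q_T)q_T - 37q_T.
The leader's first-order condition 91/2 - 3q_T = 0 yields q_T = 91/6.
Then q_E = (85 - 3·(91/6))/6 = 79/12.

6.58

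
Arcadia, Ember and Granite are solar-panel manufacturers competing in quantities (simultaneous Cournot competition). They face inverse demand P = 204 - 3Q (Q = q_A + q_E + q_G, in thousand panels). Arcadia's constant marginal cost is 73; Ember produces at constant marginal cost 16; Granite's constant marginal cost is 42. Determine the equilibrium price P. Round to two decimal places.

Arcadia's profit: π_A = (204 - 3Q)q_A - (73q_A). Setting ∂π_A/∂q_A = 0: 131 - 6q_A - 3(q_E + q_G) = 0.
Ember's profit: π_E = (204 - 3Q)q_E - (16q_E). Setting ∂π_E/∂q_E = 0: 188 - 6q_E - 3(q_A + q_G) = 0.
Granite's first-order condition: 162 - 6q_G - 3(q_A + q_E) = 0.
Summing all 3 equations gives 481 − 12Q = 0, hence Q = 481/12.
Back-substituting: q_A = (131 − 481/4)/3 = 43/12, q_E = (188 − 481/4)/3 = 271/12, q_G = (162 − 481/4)/3 = 167/12.
Total output Q = 481/12, so price P = 204 - 3·(481/12) = 335/4.

83.75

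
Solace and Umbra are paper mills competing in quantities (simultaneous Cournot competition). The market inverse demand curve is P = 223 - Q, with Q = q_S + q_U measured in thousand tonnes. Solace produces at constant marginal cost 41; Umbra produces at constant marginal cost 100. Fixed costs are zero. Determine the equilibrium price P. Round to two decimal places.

Solace's profit: π_S = (223 - Q)q_S - (41q_S). Setting ∂π_S/∂q_S = 0: 182 - 2q_S - (q_U) = 0.
Umbra's first-order condition: 123 - 2q_U - (q_S) = 0.
So q_S = (182 - q_U)/2 and q_U = (123 - q_S)/2.
Substituting one into the other gives q_S = 241/3 and q_U = 64/3.
Total output Q = 305/3, so price P = 223 - 305/3 = 364/3.

121.33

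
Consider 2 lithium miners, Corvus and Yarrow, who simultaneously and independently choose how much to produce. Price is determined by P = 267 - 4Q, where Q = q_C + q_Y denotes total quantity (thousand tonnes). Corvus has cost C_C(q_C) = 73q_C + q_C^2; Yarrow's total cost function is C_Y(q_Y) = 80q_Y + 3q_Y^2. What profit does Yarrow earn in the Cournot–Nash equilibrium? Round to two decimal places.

Corvus's profit: π_C = (267 - 4Q)q_C - (73q_C + q_C²). Setting ∂π_C/∂q_C = 0: 194 - 10q_C - 4(q_Y) = 0.
Yarrow's profit: π_Y = (267 - 4Q)q_Y - (80q_Y + 3q_Y²). Setting ∂π_Y/∂q_Y = 0: 187 - 14q_Y - 4(q_C) = 0.
So q_C = (194 - 4q_Y)/10 and q_Y = (187 - 4q_C)/14.
Solving the pair: q_C = 492/31, q_Y = 547/62.
Price P = 267 - 4·(1531/62) = 168.2258.
Yarrow's profit: 168.2258·(547/62) - 80·(547/62) - 3(547/62)² = 544.8655.

544.87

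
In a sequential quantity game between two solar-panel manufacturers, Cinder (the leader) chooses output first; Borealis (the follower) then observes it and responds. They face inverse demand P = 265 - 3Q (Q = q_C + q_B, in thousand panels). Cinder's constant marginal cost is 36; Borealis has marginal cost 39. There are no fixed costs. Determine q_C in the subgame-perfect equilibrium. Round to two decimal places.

38.67

Solve by backward induction. Given q_C, the follower Borealis maximises π_B = (265 - 3q_C - 3q_B)q_B - 39q_B.
∂π_B/∂q_B = 226 - 3q_C - 6q_B = 0 gives the reaction function q_B = (226 - 3q_C)/6.
Cinder substitutes q_B(q_C) into its own profit: π_C = q_C(265 - 3q_C - (226 - 3q_C)/2) - 36q_C = (152 - (3/2)q_C)q_C - 36q_C.
Leader FOC: 116 - 3q_C = 0, so q_C = 116/3.
Then q_B = (226 - 3·(116/3))/6 = 55/3.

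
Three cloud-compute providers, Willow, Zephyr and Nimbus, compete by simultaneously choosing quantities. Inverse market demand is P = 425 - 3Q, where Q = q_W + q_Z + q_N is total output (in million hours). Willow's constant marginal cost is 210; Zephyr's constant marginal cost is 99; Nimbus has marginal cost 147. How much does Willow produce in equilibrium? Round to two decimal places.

3.42

Willow's profit: π_W = (425 - 3Q)q_W - (210q_W). Setting ∂π_W/∂q_W = 0: 215 - 6q_W - 3(q_Z + q_N) = 0.
Zephyr's profit: π_Z = (425 - 3Q)q_Z - (99q_Z). Setting ∂π_Z/∂q_Z = 0: 326 - 6q_Z - 3(q_W + q_N) = 0.
Nimbus's profit: π_N = (425 - 3Q)q_N - (147q_N). Setting ∂π_N/∂q_N = 0: 278 - 6q_N - 3(q_W + q_Z) = 0.
Adding the 3 first-order conditions: 819 − 12Q = 0, so Q = 273/4.
Back-substituting: q_W = (215 − 819/4)/3 = 41/12, q_Z = (326 − 819/4)/3 = 485/12, q_N = (278 − 819/4)/3 = 293/12.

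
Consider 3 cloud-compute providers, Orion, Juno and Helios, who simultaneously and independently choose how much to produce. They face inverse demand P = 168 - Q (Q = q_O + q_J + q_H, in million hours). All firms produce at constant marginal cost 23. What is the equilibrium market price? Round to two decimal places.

59.25

A representative firm's profit is π_i = q_i(168 - Q) - 23q_i.
First-order condition (treating rivals' output as given): 145 - 2q_i - Σ_{j≠i} q_j = 0.
By symmetry each firm produces the same amount; substituting Σ_{j≠i} q_j = 2q_i yields q_i = 145/4.
Total output Q = 435/4, so price P = 168 - 435/4 = 237/4.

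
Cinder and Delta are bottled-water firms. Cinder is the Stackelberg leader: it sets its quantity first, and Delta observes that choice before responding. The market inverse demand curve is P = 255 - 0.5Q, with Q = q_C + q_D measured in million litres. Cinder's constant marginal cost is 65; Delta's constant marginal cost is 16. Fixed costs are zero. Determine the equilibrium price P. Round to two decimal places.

100.25

Solve by backward induction. Given q_C, the follower Delta maximises π_D = (255 - (1/2)q_C - (1/2)q_D)q_D - 16q_D.
Setting the follower's marginal profit to zero, 239 - (1/2)q_C - q_D = 0, i.e. q_D = (239 - (1/2)q_C).
The leader anticipates this reaction. Substituting into P = 255 - 0.5Q gives P = 271/2 - (1/4)q_C, so π_C = (271/2 - (1/4)q_C)q_C - 65q_C.
The leader's first-order condition 141/2 - (1/2)q_C = 0 yields q_C = 141.
Then q_D = (239 - (1/2)·141) = 337/2.
Total output Q = 619/2, so price P = 255 - (1/2)·(619/2) = 401/4.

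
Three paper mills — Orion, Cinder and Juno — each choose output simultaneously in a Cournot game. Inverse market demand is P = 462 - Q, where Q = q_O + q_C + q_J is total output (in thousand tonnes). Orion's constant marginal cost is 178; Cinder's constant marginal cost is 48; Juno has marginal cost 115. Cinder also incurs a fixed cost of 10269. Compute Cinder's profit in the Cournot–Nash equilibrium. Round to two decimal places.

13063.56

Orion's profit: π_O = (462 - Q)q_O - (178q_O). Setting ∂π_O/∂q_O = 0: 284 - 2q_O - (q_C + q_J) = 0.
Cinder's profit: π_C = (462 - Q)q_C - (48q_C). Setting ∂π_C/∂q_C = 0: 414 - 2q_C - (q_O + q_J) = 0.
Juno's profit: π_J = (462 - Q)q_J - (115q_J). Setting ∂π_J/∂q_J = 0: 347 - 2q_J - (q_O + q_C) = 0.
Adding the 3 first-order conditions: 1045 − 4Q = 0, so Q = 1045/4.
Back-substituting: q_O = (284 − 1045/4) = 91/4, q_C = (414 − 1045/4) = 611/4, q_J = (347 − 1045/4) = 343/4.
Price P = 462 - 1045/4 = 803/4.
Cinder's profit: (803/4 - 48)·(611/4) - 10269 = 13063.5625.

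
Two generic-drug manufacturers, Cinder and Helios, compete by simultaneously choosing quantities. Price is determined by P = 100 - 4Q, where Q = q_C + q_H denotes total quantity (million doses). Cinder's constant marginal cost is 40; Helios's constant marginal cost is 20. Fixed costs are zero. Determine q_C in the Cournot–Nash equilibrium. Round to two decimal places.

3.33

Cinder's profit: π_C = (100 - 4Q)q_C - (40q_C). Setting ∂π_C/∂q_C = 0: 60 - 8q_C - 4(q_H) = 0.
Helios's first-order condition: 80 - 8q_H - 4(q_C) = 0.
Rearranging gives the reaction functions q_C = (60 - 4q_H)/8 and q_H = (80 - 4q_C)/8.
Solving the pair: q_C = 10/3, q_H = 25/3.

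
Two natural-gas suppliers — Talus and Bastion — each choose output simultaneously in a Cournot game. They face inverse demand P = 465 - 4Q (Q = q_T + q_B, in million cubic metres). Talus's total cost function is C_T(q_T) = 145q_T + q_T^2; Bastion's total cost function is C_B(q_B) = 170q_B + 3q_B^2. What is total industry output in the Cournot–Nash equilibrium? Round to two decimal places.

Talus's profit: π_T = (465 - 4Q)q_T - (145q_T + q_T²). Setting ∂π_T/∂q_T = 0: 320 - 10q_T - 4(q_B) = 0.
Bastion's profit: π_B = (465 - 4Q)q_B - (170q_B + 3q_B²). Setting ∂π_B/∂q_B = 0: 295 - 14q_B - 4(q_T) = 0.
Rearranging gives the reaction functions q_T = (320 - 4q_B)/10 and q_B = (295 - 4q_T)/14.
Solving the pair: q_T = 825/31, q_B = 835/62.
Total output Q = 825/31 + 835/62 = 40.0806.

40.08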